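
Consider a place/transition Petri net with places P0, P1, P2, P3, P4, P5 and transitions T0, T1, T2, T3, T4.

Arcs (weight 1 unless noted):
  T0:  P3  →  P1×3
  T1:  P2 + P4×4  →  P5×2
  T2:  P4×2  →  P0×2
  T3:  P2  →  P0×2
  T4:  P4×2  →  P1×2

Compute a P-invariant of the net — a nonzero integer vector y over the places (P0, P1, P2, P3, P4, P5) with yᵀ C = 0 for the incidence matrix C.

y = (P0:1, P1:1, P2:2, P3:3, P4:1, P5:3)

Incidence matrix C (rows=places, cols=transitions):
       T0   T1   T2   T3   T4
   P0   0    0    2    2    0
   P1   3    0    0    0    2
   P2   0   -1    0   -1    0
   P3  -1    0    0    0    0
   P4   0   -4   -2    0   -2
   P5   0    2    0    0    0

Candidate y = [1, 1, 2, 3, 1, 3]; check y·C column-wise:
  col T0: 1·0 + 1·3 + 2·0 + 3·-1 + 1·0 + 3·0 = 0
  col T1: 1·0 + 1·0 + 2·-1 + 3·0 + 1·-4 + 3·2 = 0
  col T2: 1·2 + 1·0 + 2·0 + 3·0 + 1·-2 + 3·0 = 0
  col T3: 1·2 + 1·0 + 2·-1 + 3·0 + 1·0 + 3·0 = 0
  col T4: 1·0 + 1·2 + 2·0 + 3·0 + 1·-2 + 3·0 = 0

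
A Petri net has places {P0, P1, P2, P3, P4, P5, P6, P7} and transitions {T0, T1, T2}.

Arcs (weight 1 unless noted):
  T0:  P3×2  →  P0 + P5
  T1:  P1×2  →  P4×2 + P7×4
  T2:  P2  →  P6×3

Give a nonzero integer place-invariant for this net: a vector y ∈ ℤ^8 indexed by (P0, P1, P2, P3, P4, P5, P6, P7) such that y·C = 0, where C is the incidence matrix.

Incidence matrix C (rows=places, cols=transitions):
       T0   T1   T2
   P0   1    0    0
   P1   0   -2    0
   P2   0    0   -1
   P3  -2    0    0
   P4   0    2    0
   P5   1    0    0
   P6   0    0    3
   P7   0    4    0

Candidate y = [2, 0, 0, 1, 0, 0, 0, 0]; check y·C column-wise:
  col T0: 2·1 + 1·-2 + 0·1 = 0
  col T1: 2·0 + 0·-2 + 1·0 + 0·2 + 0·4 = 0
  col T2: 2·0 + 0·-1 + 1·0 + 0·3 = 0

y = (P0:2, P1:0, P2:0, P3:1, P4:0, P5:0, P6:0, P7:0)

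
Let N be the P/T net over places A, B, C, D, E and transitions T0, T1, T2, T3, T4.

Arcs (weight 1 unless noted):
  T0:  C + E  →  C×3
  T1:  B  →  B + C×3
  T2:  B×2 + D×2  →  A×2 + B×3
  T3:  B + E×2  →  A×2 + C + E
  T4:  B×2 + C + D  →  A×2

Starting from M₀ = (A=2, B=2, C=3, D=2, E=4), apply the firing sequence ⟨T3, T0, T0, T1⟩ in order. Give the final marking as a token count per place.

step 1: fire T3:  (A=2, B=2, C=3, D=2, E=4) → (A=4, B=1, C=4, D=2, E=3)
step 2: fire T0:  (A=4, B=1, C=4, D=2, E=3) → (A=4, B=1, C=6, D=2, E=2)
step 3: fire T0:  (A=4, B=1, C=6, D=2, E=2) → (A=4, B=1, C=8, D=2, E=1)
step 4: fire T1:  (A=4, B=1, C=8, D=2, E=1) → (A=4, B=1, C=11, D=2, E=1)

(A=4, B=1, C=11, D=2, E=1)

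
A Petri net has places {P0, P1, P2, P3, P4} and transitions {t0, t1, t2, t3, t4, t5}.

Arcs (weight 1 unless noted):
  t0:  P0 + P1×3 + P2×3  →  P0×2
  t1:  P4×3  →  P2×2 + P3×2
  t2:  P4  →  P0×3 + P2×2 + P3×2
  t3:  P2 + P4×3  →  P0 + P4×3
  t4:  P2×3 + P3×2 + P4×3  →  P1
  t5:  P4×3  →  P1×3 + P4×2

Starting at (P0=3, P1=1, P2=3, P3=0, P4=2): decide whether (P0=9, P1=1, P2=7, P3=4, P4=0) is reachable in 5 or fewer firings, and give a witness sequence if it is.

YES — reachable via ⟨t2, t2⟩ (2 firings)

step 1: fire t2:  (P0=3, P1=1, P2=3, P3=0, P4=2) → (P0=6, P1=1, P2=5, P3=2, P4=1)
step 2: fire t2:  (P0=6, P1=1, P2=5, P3=2, P4=1) → (P0=9, P1=1, P2=7, P3=4, P4=0)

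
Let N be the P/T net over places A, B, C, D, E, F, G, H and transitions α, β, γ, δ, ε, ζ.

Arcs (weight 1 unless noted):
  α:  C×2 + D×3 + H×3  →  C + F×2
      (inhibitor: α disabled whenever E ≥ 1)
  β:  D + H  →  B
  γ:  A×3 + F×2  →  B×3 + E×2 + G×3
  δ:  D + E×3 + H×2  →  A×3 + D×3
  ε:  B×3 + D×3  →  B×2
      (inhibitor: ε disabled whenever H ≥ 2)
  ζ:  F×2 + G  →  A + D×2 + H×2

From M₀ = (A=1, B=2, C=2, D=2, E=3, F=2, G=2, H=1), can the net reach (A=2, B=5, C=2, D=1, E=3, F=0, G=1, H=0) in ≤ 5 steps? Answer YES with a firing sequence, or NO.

step 1: fire β:  (A=1, B=2, C=2, D=2, E=3, F=2, G=2, H=1) → (A=1, B=3, C=2, D=1, E=3, F=2, G=2, H=0)
step 2: fire ζ:  (A=1, B=3, C=2, D=1, E=3, F=2, G=2, H=0) → (A=2, B=3, C=2, D=3, E=3, F=0, G=1, H=2)
step 3: fire β:  (A=2, B=3, C=2, D=3, E=3, F=0, G=1, H=2) → (A=2, B=4, C=2, D=2, E=3, F=0, G=1, H=1)
step 4: fire β:  (A=2, B=4, C=2, D=2, E=3, F=0, G=1, H=1) → (A=2, B=5, C=2, D=1, E=3, F=0, G=1, H=0)

YES — reachable via ⟨β, ζ, β, β⟩ (4 firings)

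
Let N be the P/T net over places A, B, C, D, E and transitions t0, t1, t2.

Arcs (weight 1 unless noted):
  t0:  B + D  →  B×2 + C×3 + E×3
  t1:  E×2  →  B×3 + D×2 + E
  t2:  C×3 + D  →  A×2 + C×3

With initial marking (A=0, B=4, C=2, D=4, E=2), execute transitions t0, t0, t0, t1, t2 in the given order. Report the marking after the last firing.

step 1: fire t0:  (A=0, B=4, C=2, D=4, E=2) → (A=0, B=5, C=5, D=3, E=5)
step 2: fire t0:  (A=0, B=5, C=5, D=3, E=5) → (A=0, B=6, C=8, D=2, E=8)
step 3: fire t0:  (A=0, B=6, C=8, D=2, E=8) → (A=0, B=7, C=11, D=1, E=11)
step 4: fire t1:  (A=0, B=7, C=11, D=1, E=11) → (A=0, B=10, C=11, D=3, E=10)
step 5: fire t2:  (A=0, B=10, C=11, D=3, E=10) → (A=2, B=10, C=11, D=2, E=10)

(A=2, B=10, C=11, D=2, E=10)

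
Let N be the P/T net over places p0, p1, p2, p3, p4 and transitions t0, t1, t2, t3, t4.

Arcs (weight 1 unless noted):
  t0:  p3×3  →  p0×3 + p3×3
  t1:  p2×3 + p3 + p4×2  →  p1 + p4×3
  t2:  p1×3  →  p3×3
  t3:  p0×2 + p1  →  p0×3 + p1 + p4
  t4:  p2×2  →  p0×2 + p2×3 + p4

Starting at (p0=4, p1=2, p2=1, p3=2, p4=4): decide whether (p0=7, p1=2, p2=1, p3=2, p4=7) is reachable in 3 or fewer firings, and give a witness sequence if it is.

YES — reachable via ⟨t3, t3, t3⟩ (3 firings)

step 1: fire t3:  (p0=4, p1=2, p2=1, p3=2, p4=4) → (p0=5, p1=2, p2=1, p3=2, p4=5)
step 2: fire t3:  (p0=5, p1=2, p2=1, p3=2, p4=5) → (p0=6, p1=2, p2=1, p3=2, p4=6)
step 3: fire t3:  (p0=6, p1=2, p2=1, p3=2, p4=6) → (p0=7, p1=2, p2=1, p3=2, p4=7)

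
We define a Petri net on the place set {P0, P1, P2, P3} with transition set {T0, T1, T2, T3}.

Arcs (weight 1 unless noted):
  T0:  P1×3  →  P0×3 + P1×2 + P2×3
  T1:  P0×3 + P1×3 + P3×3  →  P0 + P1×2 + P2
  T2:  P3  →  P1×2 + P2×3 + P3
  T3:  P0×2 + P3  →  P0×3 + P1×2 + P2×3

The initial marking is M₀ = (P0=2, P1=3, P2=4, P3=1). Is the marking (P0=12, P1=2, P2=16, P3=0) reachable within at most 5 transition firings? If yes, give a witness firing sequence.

step 1: fire T0:  (P0=2, P1=3, P2=4, P3=1) → (P0=5, P1=2, P2=7, P3=1)
step 2: fire T3:  (P0=5, P1=2, P2=7, P3=1) → (P0=6, P1=4, P2=10, P3=0)
step 3: fire T0:  (P0=6, P1=4, P2=10, P3=0) → (P0=9, P1=3, P2=13, P3=0)
step 4: fire T0:  (P0=9, P1=3, P2=13, P3=0) → (P0=12, P1=2, P2=16, P3=0)

YES — reachable via ⟨T0, T3, T0, T0⟩ (4 firings)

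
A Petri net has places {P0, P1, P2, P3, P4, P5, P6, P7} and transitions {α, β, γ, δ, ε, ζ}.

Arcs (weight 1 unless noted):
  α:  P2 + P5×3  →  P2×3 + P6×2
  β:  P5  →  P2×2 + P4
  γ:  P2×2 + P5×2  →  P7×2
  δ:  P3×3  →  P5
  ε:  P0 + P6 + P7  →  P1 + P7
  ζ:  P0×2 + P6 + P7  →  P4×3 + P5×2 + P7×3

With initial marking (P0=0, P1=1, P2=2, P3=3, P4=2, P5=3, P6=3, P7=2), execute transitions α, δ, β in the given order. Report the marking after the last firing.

step 1: fire α:  (P0=0, P1=1, P2=2, P3=3, P4=2, P5=3, P6=3, P7=2) → (P0=0, P1=1, P2=4, P3=3, P4=2, P5=0, P6=5, P7=2)
step 2: fire δ:  (P0=0, P1=1, P2=4, P3=3, P4=2, P5=0, P6=5, P7=2) → (P0=0, P1=1, P2=4, P3=0, P4=2, P5=1, P6=5, P7=2)
step 3: fire β:  (P0=0, P1=1, P2=4, P3=0, P4=2, P5=1, P6=5, P7=2) → (P0=0, P1=1, P2=6, P3=0, P4=3, P5=0, P6=5, P7=2)

(P0=0, P1=1, P2=6, P3=0, P4=3, P5=0, P6=5, P7=2)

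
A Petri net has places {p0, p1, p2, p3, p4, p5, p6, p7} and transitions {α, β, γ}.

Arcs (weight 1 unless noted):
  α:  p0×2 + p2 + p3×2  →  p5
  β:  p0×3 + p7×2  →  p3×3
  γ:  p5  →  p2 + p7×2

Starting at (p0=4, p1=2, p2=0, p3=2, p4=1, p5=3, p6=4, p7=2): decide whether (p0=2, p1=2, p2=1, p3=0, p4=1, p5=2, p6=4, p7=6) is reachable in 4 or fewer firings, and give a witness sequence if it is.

step 1: fire γ:  (p0=4, p1=2, p2=0, p3=2, p4=1, p5=3, p6=4, p7=2) → (p0=4, p1=2, p2=1, p3=2, p4=1, p5=2, p6=4, p7=4)
step 2: fire α:  (p0=4, p1=2, p2=1, p3=2, p4=1, p5=2, p6=4, p7=4) → (p0=2, p1=2, p2=0, p3=0, p4=1, p5=3, p6=4, p7=4)
step 3: fire γ:  (p0=2, p1=2, p2=0, p3=0, p4=1, p5=3, p6=4, p7=4) → (p0=2, p1=2, p2=1, p3=0, p4=1, p5=2, p6=4, p7=6)

YES — reachable via ⟨γ, α, γ⟩ (3 firings)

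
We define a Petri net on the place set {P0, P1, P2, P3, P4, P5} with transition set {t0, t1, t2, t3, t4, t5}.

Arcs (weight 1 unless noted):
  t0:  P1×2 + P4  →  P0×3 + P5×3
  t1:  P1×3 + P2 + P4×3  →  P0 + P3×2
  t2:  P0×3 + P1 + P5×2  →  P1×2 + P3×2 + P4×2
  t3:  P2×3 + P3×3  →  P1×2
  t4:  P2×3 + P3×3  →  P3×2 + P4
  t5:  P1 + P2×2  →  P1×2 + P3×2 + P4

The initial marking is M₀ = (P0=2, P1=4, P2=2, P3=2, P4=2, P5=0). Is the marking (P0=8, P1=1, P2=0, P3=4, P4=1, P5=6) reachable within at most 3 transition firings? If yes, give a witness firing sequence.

YES — reachable via ⟨t0, t5, t0⟩ (3 firings)

step 1: fire t0:  (P0=2, P1=4, P2=2, P3=2, P4=2, P5=0) → (P0=5, P1=2, P2=2, P3=2, P4=1, P5=3)
step 2: fire t5:  (P0=5, P1=2, P2=2, P3=2, P4=1, P5=3) → (P0=5, P1=3, P2=0, P3=4, P4=2, P5=3)
step 3: fire t0:  (P0=5, P1=3, P2=0, P3=4, P4=2, P5=3) → (P0=8, P1=1, P2=0, P3=4, P4=1, P5=6)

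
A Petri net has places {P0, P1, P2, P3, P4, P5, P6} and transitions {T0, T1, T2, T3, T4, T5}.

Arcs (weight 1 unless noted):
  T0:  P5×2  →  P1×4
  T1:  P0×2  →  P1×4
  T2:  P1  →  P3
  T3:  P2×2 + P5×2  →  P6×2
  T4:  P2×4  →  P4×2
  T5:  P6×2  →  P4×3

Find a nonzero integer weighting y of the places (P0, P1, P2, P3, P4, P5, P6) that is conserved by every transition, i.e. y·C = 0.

y = (P0:2, P1:1, P2:1, P3:1, P4:2, P5:2, P6:3)

Incidence matrix C (rows=places, cols=transitions):
       T0   T1   T2   T3   T4   T5
   P0   0   -2    0    0    0    0
   P1   4    4   -1    0    0    0
   P2   0    0    0   -2   -4    0
   P3   0    0    1    0    0    0
   P4   0    0    0    0    2    3
   P5  -2    0    0   -2    0    0
   P6   0    0    0    2    0   -2

Candidate y = [2, 1, 1, 1, 2, 2, 3]; check y·C column-wise:
  col T0: 2·0 + 1·4 + 1·0 + 1·0 + 2·0 + 2·-2 + 3·0 = 0
  col T1: 2·-2 + 1·4 + 1·0 + 1·0 + 2·0 + 2·0 + 3·0 = 0
  col T2: 2·0 + 1·-1 + 1·0 + 1·1 + 2·0 + 2·0 + 3·0 = 0
  col T3: 2·0 + 1·0 + 1·-2 + 1·0 + 2·0 + 2·-2 + 3·2 = 0
  col T4: 2·0 + 1·0 + 1·-4 + 1·0 + 2·2 + 2·0 + 3·0 = 0
  col T5: 2·0 + 1·0 + 1·0 + 1·0 + 2·3 + 2·0 + 3·-2 = 0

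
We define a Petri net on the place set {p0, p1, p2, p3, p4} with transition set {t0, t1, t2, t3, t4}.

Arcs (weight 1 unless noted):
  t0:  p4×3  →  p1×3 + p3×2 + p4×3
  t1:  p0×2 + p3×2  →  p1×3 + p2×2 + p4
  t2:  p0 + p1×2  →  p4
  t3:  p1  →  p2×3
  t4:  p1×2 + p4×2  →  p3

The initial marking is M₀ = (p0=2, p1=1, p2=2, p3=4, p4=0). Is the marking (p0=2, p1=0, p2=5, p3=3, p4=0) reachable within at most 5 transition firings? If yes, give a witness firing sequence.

NO — not reachable within 5 firings

depth 0: 1 marking
depth 1: 3 markings reached so far
depth 2: 4 markings reached so far
depth 3: 5 markings reached so far
depth 4: 6 markings reached so far
depth 5: 7 markings reached so far
target is not among the 7 markings reachable within 5 steps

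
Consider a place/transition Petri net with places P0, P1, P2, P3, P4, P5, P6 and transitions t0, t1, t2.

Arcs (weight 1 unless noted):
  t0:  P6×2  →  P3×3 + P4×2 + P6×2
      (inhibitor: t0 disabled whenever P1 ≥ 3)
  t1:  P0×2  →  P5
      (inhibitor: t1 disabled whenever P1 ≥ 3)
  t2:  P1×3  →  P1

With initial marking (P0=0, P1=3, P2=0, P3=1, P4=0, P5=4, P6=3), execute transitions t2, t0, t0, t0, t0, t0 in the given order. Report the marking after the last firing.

step 1: fire t2:  (P0=0, P1=3, P2=0, P3=1, P4=0, P5=4, P6=3) → (P0=0, P1=1, P2=0, P3=1, P4=0, P5=4, P6=3)
step 2: fire t0:  (P0=0, P1=1, P2=0, P3=1, P4=0, P5=4, P6=3) → (P0=0, P1=1, P2=0, P3=4, P4=2, P5=4, P6=3)
step 3: fire t0:  (P0=0, P1=1, P2=0, P3=4, P4=2, P5=4, P6=3) → (P0=0, P1=1, P2=0, P3=7, P4=4, P5=4, P6=3)
step 4: fire t0:  (P0=0, P1=1, P2=0, P3=7, P4=4, P5=4, P6=3) → (P0=0, P1=1, P2=0, P3=10, P4=6, P5=4, P6=3)
step 5: fire t0:  (P0=0, P1=1, P2=0, P3=10, P4=6, P5=4, P6=3) → (P0=0, P1=1, P2=0, P3=13, P4=8, P5=4, P6=3)
step 6: fire t0:  (P0=0, P1=1, P2=0, P3=13, P4=8, P5=4, P6=3) → (P0=0, P1=1, P2=0, P3=16, P4=10, P5=4, P6=3)

(P0=0, P1=1, P2=0, P3=16, P4=10, P5=4, P6=3)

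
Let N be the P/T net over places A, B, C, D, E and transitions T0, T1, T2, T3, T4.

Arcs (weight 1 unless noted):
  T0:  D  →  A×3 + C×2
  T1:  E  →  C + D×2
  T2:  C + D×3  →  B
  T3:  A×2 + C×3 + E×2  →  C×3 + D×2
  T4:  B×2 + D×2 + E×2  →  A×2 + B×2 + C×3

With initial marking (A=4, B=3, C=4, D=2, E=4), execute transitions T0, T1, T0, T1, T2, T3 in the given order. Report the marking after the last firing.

step 1: fire T0:  (A=4, B=3, C=4, D=2, E=4) → (A=7, B=3, C=6, D=1, E=4)
step 2: fire T1:  (A=7, B=3, C=6, D=1, E=4) → (A=7, B=3, C=7, D=3, E=3)
step 3: fire T0:  (A=7, B=3, C=7, D=3, E=3) → (A=10, B=3, C=9, D=2, E=3)
step 4: fire T1:  (A=10, B=3, C=9, D=2, E=3) → (A=10, B=3, C=10, D=4, E=2)
step 5: fire T2:  (A=10, B=3, C=10, D=4, E=2) → (A=10, B=4, C=9, D=1, E=2)
step 6: fire T3:  (A=10, B=4, C=9, D=1, E=2) → (A=8, B=4, C=9, D=3, E=0)

(A=8, B=4, C=9, D=3, E=0)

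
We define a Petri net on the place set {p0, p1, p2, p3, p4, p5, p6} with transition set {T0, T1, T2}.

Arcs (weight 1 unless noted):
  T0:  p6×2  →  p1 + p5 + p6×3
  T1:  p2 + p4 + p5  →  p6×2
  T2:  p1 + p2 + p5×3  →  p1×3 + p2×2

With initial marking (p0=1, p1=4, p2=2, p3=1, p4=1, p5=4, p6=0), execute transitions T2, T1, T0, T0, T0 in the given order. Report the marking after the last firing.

(p0=1, p1=9, p2=2, p3=1, p4=0, p5=3, p6=5)

step 1: fire T2:  (p0=1, p1=4, p2=2, p3=1, p4=1, p5=4, p6=0) → (p0=1, p1=6, p2=3, p3=1, p4=1, p5=1, p6=0)
step 2: fire T1:  (p0=1, p1=6, p2=3, p3=1, p4=1, p5=1, p6=0) → (p0=1, p1=6, p2=2, p3=1, p4=0, p5=0, p6=2)
step 3: fire T0:  (p0=1, p1=6, p2=2, p3=1, p4=0, p5=0, p6=2) → (p0=1, p1=7, p2=2, p3=1, p4=0, p5=1, p6=3)
step 4: fire T0:  (p0=1, p1=7, p2=2, p3=1, p4=0, p5=1, p6=3) → (p0=1, p1=8, p2=2, p3=1, p4=0, p5=2, p6=4)
step 5: fire T0:  (p0=1, p1=8, p2=2, p3=1, p4=0, p5=2, p6=4) → (p0=1, p1=9, p2=2, p3=1, p4=0, p5=3, p6=5)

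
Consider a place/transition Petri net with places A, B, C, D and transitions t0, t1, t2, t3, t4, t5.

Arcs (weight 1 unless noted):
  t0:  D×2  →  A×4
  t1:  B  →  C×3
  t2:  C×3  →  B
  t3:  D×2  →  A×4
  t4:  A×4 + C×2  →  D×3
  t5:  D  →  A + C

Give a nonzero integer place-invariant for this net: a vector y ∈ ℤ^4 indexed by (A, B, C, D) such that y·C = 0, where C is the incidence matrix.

y = (A:1, B:3, C:1, D:2)

Incidence matrix C (rows=places, cols=transitions):
       t0   t1   t2   t3   t4   t5
    A   4    0    0    4   -4    1
    B   0   -1    1    0    0    0
    C   0    3   -3    0   -2    1
    D  -2    0    0   -2    3   -1

Candidate y = [1, 3, 1, 2]; check y·C column-wise:
  col t0: 1·4 + 3·0 + 1·0 + 2·-2 = 0
  col t1: 1·0 + 3·-1 + 1·3 + 2·0 = 0
  col t2: 1·0 + 3·1 + 1·-3 + 2·0 = 0
  col t3: 1·4 + 3·0 + 1·0 + 2·-2 = 0
  col t4: 1·-4 + 3·0 + 1·-2 + 2·3 = 0
  col t5: 1·1 + 3·0 + 1·1 + 2·-1 = 0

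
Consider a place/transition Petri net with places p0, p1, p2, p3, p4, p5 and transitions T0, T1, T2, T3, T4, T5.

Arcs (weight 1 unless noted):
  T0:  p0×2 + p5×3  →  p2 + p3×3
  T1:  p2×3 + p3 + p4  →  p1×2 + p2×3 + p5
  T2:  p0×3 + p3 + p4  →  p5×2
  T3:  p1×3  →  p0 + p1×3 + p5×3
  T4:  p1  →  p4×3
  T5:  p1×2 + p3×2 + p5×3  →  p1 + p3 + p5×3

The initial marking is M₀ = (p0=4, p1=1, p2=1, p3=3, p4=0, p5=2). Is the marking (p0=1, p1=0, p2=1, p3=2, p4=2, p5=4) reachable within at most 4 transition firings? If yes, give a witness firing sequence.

step 1: fire T4:  (p0=4, p1=1, p2=1, p3=3, p4=0, p5=2) → (p0=4, p1=0, p2=1, p3=3, p4=3, p5=2)
step 2: fire T2:  (p0=4, p1=0, p2=1, p3=3, p4=3, p5=2) → (p0=1, p1=0, p2=1, p3=2, p4=2, p5=4)

YES — reachable via ⟨T4, T2⟩ (2 firings)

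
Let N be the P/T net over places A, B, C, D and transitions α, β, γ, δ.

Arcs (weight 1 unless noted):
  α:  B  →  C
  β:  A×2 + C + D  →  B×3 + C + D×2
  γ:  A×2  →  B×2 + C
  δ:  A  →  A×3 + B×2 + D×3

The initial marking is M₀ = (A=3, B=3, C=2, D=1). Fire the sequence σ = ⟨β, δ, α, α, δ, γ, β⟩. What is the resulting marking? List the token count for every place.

step 1: fire β:  (A=3, B=3, C=2, D=1) → (A=1, B=6, C=2, D=2)
step 2: fire δ:  (A=1, B=6, C=2, D=2) → (A=3, B=8, C=2, D=5)
step 3: fire α:  (A=3, B=8, C=2, D=5) → (A=3, B=7, C=3, D=5)
step 4: fire α:  (A=3, B=7, C=3, D=5) → (A=3, B=6, C=4, D=5)
step 5: fire δ:  (A=3, B=6, C=4, D=5) → (A=5, B=8, C=4, D=8)
step 6: fire γ:  (A=5, B=8, C=4, D=8) → (A=3, B=10, C=5, D=8)
step 7: fire β:  (A=3, B=10, C=5, D=8) → (A=1, B=13, C=5, D=9)

(A=1, B=13, C=5, D=9)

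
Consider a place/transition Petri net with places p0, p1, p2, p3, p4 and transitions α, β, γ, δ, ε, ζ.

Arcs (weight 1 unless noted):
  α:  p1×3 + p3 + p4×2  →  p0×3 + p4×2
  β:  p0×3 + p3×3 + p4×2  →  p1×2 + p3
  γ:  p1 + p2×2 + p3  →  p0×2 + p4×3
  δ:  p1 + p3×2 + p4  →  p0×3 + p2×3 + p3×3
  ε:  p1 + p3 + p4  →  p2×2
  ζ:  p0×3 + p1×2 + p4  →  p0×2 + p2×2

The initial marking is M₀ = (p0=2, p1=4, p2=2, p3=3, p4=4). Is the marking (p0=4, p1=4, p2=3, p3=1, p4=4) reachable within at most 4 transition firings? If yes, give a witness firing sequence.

step 1: fire γ:  (p0=2, p1=4, p2=2, p3=3, p4=4) → (p0=4, p1=3, p2=0, p3=2, p4=7)
step 2: fire δ:  (p0=4, p1=3, p2=0, p3=2, p4=7) → (p0=7, p1=2, p2=3, p3=3, p4=6)
step 3: fire β:  (p0=7, p1=2, p2=3, p3=3, p4=6) → (p0=4, p1=4, p2=3, p3=1, p4=4)

YES — reachable via ⟨γ, δ, β⟩ (3 firings)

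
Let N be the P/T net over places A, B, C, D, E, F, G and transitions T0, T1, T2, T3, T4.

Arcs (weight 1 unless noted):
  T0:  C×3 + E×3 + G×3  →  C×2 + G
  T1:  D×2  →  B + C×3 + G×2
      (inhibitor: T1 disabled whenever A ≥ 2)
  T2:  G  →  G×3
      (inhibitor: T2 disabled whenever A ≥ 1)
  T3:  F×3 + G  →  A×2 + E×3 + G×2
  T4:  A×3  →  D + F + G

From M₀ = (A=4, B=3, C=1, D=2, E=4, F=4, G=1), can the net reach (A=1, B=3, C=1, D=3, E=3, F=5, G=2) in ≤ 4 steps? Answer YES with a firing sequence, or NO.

NO — not reachable within 4 firings

depth 0: 1 marking
depth 1: 3 markings reached so far
depth 2: 5 markings reached so far
depth 3: 8 markings reached so far
depth 4: 12 markings reached so far
target is not among the 12 markings reachable within 4 steps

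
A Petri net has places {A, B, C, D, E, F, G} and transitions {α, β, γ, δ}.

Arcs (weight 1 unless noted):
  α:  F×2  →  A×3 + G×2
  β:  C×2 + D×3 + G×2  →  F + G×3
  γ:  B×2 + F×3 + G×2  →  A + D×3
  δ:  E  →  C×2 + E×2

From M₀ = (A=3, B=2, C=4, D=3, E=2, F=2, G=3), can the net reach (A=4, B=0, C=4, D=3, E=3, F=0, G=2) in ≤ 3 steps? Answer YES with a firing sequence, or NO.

YES — reachable via ⟨β, γ, δ⟩ (3 firings)

step 1: fire β:  (A=3, B=2, C=4, D=3, E=2, F=2, G=3) → (A=3, B=2, C=2, D=0, E=2, F=3, G=4)
step 2: fire γ:  (A=3, B=2, C=2, D=0, E=2, F=3, G=4) → (A=4, B=0, C=2, D=3, E=2, F=0, G=2)
step 3: fire δ:  (A=4, B=0, C=2, D=3, E=2, F=0, G=2) → (A=4, B=0, C=4, D=3, E=3, F=0, G=2)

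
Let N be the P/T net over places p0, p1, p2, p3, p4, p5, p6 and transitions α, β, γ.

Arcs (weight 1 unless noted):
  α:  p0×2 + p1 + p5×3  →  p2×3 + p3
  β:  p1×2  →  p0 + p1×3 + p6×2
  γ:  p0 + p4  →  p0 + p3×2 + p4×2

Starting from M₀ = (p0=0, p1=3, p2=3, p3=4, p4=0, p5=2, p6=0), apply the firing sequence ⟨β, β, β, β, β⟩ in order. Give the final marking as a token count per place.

(p0=5, p1=8, p2=3, p3=4, p4=0, p5=2, p6=10)

step 1: fire β:  (p0=0, p1=3, p2=3, p3=4, p4=0, p5=2, p6=0) → (p0=1, p1=4, p2=3, p3=4, p4=0, p5=2, p6=2)
step 2: fire β:  (p0=1, p1=4, p2=3, p3=4, p4=0, p5=2, p6=2) → (p0=2, p1=5, p2=3, p3=4, p4=0, p5=2, p6=4)
step 3: fire β:  (p0=2, p1=5, p2=3, p3=4, p4=0, p5=2, p6=4) → (p0=3, p1=6, p2=3, p3=4, p4=0, p5=2, p6=6)
step 4: fire β:  (p0=3, p1=6, p2=3, p3=4, p4=0, p5=2, p6=6) → (p0=4, p1=7, p2=3, p3=4, p4=0, p5=2, p6=8)
step 5: fire β:  (p0=4, p1=7, p2=3, p3=4, p4=0, p5=2, p6=8) → (p0=5, p1=8, p2=3, p3=4, p4=0, p5=2, p6=10)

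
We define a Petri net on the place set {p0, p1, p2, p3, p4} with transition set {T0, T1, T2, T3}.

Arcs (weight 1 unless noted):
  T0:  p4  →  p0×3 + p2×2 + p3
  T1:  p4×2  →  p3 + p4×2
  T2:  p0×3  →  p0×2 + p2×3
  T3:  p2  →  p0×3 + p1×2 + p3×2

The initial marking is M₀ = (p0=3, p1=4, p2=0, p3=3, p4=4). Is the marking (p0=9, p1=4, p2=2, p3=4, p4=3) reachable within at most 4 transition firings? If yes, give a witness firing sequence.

depth 0: 1 marking
depth 1: 4 markings reached so far
depth 2: 11 markings reached so far
depth 3: 26 markings reached so far
depth 4: 53 markings reached so far
target is not among the 53 markings reachable within 4 steps

NO — not reachable within 4 firings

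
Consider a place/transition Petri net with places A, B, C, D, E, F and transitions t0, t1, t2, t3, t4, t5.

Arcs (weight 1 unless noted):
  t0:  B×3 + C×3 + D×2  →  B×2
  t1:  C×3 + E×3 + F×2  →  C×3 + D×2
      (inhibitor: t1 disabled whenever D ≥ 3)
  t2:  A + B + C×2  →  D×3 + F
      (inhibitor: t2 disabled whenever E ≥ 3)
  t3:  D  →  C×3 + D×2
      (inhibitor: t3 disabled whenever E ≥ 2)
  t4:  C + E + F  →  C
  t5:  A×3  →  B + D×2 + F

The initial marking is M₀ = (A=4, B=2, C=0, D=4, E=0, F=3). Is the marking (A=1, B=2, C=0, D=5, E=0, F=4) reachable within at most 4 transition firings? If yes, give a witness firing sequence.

step 1: fire t3:  (A=4, B=2, C=0, D=4, E=0, F=3) → (A=4, B=2, C=3, D=5, E=0, F=3)
step 2: fire t5:  (A=4, B=2, C=3, D=5, E=0, F=3) → (A=1, B=3, C=3, D=7, E=0, F=4)
step 3: fire t0:  (A=1, B=3, C=3, D=7, E=0, F=4) → (A=1, B=2, C=0, D=5, E=0, F=4)

YES — reachable via ⟨t3, t5, t0⟩ (3 firings)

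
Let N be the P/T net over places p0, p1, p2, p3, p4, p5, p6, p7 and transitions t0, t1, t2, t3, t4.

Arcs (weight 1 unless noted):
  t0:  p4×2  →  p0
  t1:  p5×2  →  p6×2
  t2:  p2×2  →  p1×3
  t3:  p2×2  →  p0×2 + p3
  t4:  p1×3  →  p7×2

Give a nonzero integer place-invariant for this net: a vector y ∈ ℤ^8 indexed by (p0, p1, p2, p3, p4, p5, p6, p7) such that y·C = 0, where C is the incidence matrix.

y = (p0:2, p1:0, p2:0, p3:-4, p4:1, p5:0, p6:0, p7:0)

Incidence matrix C (rows=places, cols=transitions):
       t0   t1   t2   t3   t4
   p0   1    0    0    2    0
   p1   0    0    3    0   -3
   p2   0    0   -2   -2    0
   p3   0    0    0    1    0
   p4  -2    0    0    0    0
   p5   0   -2    0    0    0
   p6   0    2    0    0    0
   p7   0    0    0    0    2

Candidate y = [2, 0, 0, -4, 1, 0, 0, 0]; check y·C column-wise:
  col t0: 2·1 + -4·0 + 1·-2 = 0
  col t1: 2·0 + -4·0 + 1·0 + 0·-2 + 0·2 = 0
  col t2: 2·0 + 0·3 + 0·-2 + -4·0 + 1·0 = 0
  col t3: 2·2 + 0·-2 + -4·1 + 1·0 = 0
  col t4: 2·0 + 0·-3 + -4·0 + 1·0 + 0·2 = 0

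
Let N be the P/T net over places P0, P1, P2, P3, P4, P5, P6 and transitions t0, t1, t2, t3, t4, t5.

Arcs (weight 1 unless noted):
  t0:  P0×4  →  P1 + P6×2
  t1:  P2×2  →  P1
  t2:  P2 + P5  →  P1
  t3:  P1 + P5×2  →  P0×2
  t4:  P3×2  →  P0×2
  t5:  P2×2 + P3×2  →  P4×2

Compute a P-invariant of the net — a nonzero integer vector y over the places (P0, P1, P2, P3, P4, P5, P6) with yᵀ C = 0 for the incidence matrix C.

y = (P0:2, P1:2, P2:1, P3:2, P4:3, P5:1, P6:3)

Incidence matrix C (rows=places, cols=transitions):
       t0   t1   t2   t3   t4   t5
   P0  -4    0    0    2    2    0
   P1   1    1    1   -1    0    0
   P2   0   -2   -1    0    0   -2
   P3   0    0    0    0   -2   -2
   P4   0    0    0    0    0    2
   P5   0    0   -1   -2    0    0
   P6   2    0    0    0    0    0

Candidate y = [2, 2, 1, 2, 3, 1, 3]; check y·C column-wise:
  col t0: 2·-4 + 2·1 + 1·0 + 2·0 + 3·0 + 1·0 + 3·2 = 0
  col t1: 2·0 + 2·1 + 1·-2 + 2·0 + 3·0 + 1·0 + 3·0 = 0
  col t2: 2·0 + 2·1 + 1·-1 + 2·0 + 3·0 + 1·-1 + 3·0 = 0
  col t3: 2·2 + 2·-1 + 1·0 + 2·0 + 3·0 + 1·-2 + 3·0 = 0
  col t4: 2·2 + 2·0 + 1·0 + 2·-2 + 3·0 + 1·0 + 3·0 = 0
  col t5: 2·0 + 2·0 + 1·-2 + 2·-2 + 3·2 + 1·0 + 3·0 = 0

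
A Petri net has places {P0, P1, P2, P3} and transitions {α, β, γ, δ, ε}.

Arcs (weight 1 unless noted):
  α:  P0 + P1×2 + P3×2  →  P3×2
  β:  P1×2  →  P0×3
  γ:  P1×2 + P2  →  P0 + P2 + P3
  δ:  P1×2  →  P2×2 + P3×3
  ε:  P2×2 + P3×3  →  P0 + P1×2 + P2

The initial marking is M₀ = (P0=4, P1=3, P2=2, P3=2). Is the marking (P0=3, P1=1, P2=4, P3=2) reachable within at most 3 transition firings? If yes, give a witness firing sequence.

depth 0: 1 marking
depth 1: 5 markings reached so far
depth 2: 7 markings reached so far
depth 3: 13 markings reached so far
target is not among the 13 markings reachable within 3 steps

NO — not reachable within 3 firings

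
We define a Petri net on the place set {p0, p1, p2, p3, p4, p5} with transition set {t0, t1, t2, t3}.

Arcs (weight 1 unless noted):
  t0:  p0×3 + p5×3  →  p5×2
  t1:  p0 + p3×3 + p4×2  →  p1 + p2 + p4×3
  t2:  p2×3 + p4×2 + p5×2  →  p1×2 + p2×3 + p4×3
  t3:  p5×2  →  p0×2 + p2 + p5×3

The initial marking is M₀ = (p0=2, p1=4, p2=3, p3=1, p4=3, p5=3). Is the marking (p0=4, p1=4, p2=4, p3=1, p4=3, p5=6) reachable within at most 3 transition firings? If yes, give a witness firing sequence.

NO — not reachable within 3 firings

depth 0: 1 marking
depth 1: 3 markings reached so far
depth 2: 6 markings reached so far
depth 3: 11 markings reached so far
target is not among the 11 markings reachable within 3 steps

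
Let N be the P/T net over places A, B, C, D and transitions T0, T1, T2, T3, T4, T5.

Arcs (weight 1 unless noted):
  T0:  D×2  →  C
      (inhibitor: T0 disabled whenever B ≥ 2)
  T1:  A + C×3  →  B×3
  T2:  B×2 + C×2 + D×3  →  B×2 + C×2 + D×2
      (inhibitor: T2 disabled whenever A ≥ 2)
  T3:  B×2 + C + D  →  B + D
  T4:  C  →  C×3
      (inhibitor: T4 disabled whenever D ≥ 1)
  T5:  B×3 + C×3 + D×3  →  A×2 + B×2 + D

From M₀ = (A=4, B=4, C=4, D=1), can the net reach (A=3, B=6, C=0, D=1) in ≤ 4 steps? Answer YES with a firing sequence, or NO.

step 1: fire T1:  (A=4, B=4, C=4, D=1) → (A=3, B=7, C=1, D=1)
step 2: fire T3:  (A=3, B=7, C=1, D=1) → (A=3, B=6, C=0, D=1)

YES — reachable via ⟨T1, T3⟩ (2 firings)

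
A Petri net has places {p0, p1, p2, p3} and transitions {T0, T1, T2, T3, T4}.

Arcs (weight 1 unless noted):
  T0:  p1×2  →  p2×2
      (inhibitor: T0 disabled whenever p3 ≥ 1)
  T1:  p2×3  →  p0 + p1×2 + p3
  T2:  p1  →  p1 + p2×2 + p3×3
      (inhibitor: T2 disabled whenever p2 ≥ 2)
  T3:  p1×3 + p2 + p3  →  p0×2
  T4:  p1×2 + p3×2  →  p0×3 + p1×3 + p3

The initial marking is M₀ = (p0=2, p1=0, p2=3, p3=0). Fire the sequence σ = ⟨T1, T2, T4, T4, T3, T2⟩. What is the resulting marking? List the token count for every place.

step 1: fire T1:  (p0=2, p1=0, p2=3, p3=0) → (p0=3, p1=2, p2=0, p3=1)
step 2: fire T2:  (p0=3, p1=2, p2=0, p3=1) → (p0=3, p1=2, p2=2, p3=4)
step 3: fire T4:  (p0=3, p1=2, p2=2, p3=4) → (p0=6, p1=3, p2=2, p3=3)
step 4: fire T4:  (p0=6, p1=3, p2=2, p3=3) → (p0=9, p1=4, p2=2, p3=2)
step 5: fire T3:  (p0=9, p1=4, p2=2, p3=2) → (p0=11, p1=1, p2=1, p3=1)
step 6: fire T2:  (p0=11, p1=1, p2=1, p3=1) → (p0=11, p1=1, p2=3, p3=4)

(p0=11, p1=1, p2=3, p3=4)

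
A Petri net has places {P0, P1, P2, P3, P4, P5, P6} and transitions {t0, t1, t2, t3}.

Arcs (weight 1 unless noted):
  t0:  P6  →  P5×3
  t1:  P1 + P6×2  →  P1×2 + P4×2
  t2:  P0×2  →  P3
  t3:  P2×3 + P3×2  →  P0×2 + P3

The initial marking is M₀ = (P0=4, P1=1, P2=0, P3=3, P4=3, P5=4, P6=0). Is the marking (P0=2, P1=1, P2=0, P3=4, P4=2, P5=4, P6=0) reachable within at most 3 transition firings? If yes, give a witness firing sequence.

NO — not reachable within 3 firings

depth 0: 1 marking
depth 1: 2 markings reached so far
depth 2: 3 markings reached so far
depth 3: 3 markings reached so far
(frontier empty at depth 3; search complete)
target is not among the 3 markings reachable within 3 steps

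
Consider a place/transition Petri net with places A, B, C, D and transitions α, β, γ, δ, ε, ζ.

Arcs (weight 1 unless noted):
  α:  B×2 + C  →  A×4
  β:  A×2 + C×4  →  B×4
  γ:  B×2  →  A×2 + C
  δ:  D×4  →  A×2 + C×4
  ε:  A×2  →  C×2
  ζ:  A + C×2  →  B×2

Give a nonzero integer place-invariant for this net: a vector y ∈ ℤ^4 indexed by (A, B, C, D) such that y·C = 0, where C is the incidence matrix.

Incidence matrix C (rows=places, cols=transitions):
        α    β    γ    δ    ε    ζ
    A   4   -2    2    2   -2   -1
    B  -2    4   -2    0    0    2
    C  -1   -4    1    4    2   -2
    D   0    0    0   -4    0    0

Candidate y = [2, 3, 2, 3]; check y·C column-wise:
  col α: 2·4 + 3·-2 + 2·-1 + 3·0 = 0
  col β: 2·-2 + 3·4 + 2·-4 + 3·0 = 0
  col γ: 2·2 + 3·-2 + 2·1 + 3·0 = 0
  col δ: 2·2 + 3·0 + 2·4 + 3·-4 = 0
  col ε: 2·-2 + 3·0 + 2·2 + 3·0 = 0
  col ζ: 2·-1 + 3·2 + 2·-2 + 3·0 = 0

y = (A:2, B:3, C:2, D:3)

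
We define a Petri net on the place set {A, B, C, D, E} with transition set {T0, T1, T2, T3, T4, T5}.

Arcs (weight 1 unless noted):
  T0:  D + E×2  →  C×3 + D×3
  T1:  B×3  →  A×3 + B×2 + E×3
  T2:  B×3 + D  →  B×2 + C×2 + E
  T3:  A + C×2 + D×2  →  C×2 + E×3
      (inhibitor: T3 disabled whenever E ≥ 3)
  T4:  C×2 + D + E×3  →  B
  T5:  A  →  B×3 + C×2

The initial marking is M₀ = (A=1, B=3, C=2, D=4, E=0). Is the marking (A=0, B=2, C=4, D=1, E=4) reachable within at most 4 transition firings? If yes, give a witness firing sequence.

step 1: fire T2:  (A=1, B=3, C=2, D=4, E=0) → (A=1, B=2, C=4, D=3, E=1)
step 2: fire T3:  (A=1, B=2, C=4, D=3, E=1) → (A=0, B=2, C=4, D=1, E=4)

YES — reachable via ⟨T2, T3⟩ (2 firings)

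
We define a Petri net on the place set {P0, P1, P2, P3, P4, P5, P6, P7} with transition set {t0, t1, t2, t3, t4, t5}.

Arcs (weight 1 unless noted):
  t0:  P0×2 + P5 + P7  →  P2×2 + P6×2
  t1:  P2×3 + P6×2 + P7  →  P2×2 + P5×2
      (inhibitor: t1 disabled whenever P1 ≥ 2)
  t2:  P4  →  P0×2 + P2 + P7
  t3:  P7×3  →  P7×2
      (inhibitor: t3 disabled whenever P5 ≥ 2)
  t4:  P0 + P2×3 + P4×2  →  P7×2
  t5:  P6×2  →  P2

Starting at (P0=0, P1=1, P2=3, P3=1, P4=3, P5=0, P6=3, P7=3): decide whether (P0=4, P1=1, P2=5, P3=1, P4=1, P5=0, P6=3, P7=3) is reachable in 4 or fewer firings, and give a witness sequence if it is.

step 1: fire t2:  (P0=0, P1=1, P2=3, P3=1, P4=3, P5=0, P6=3, P7=3) → (P0=2, P1=1, P2=4, P3=1, P4=2, P5=0, P6=3, P7=4)
step 2: fire t2:  (P0=2, P1=1, P2=4, P3=1, P4=2, P5=0, P6=3, P7=4) → (P0=4, P1=1, P2=5, P3=1, P4=1, P5=0, P6=3, P7=5)
step 3: fire t3:  (P0=4, P1=1, P2=5, P3=1, P4=1, P5=0, P6=3, P7=5) → (P0=4, P1=1, P2=5, P3=1, P4=1, P5=0, P6=3, P7=4)
step 4: fire t3:  (P0=4, P1=1, P2=5, P3=1, P4=1, P5=0, P6=3, P7=4) → (P0=4, P1=1, P2=5, P3=1, P4=1, P5=0, P6=3, P7=3)

YES — reachable via ⟨t2, t2, t3, t3⟩ (4 firings)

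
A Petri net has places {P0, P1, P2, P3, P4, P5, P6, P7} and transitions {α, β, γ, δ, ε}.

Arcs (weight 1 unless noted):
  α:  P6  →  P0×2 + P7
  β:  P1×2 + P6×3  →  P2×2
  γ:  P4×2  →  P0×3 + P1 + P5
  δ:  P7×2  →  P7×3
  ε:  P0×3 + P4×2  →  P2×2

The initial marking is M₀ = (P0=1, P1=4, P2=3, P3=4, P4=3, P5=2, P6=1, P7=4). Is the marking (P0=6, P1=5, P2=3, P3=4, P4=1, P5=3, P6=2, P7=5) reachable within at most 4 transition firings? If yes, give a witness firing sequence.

NO — not reachable within 4 firings

depth 0: 1 marking
depth 1: 4 markings reached so far
depth 2: 9 markings reached so far
depth 3: 14 markings reached so far
depth 4: 19 markings reached so far
target is not among the 19 markings reachable within 4 steps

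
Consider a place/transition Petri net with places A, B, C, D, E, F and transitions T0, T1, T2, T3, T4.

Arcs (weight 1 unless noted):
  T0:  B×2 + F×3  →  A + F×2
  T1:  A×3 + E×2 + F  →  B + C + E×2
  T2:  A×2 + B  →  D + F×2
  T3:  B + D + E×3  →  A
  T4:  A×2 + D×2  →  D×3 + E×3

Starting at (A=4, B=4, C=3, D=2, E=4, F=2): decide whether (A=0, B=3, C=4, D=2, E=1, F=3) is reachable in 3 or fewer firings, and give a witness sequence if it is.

step 1: fire T1:  (A=4, B=4, C=3, D=2, E=4, F=2) → (A=1, B=5, C=4, D=2, E=4, F=1)
step 2: fire T3:  (A=1, B=5, C=4, D=2, E=4, F=1) → (A=2, B=4, C=4, D=1, E=1, F=1)
step 3: fire T2:  (A=2, B=4, C=4, D=1, E=1, F=1) → (A=0, B=3, C=4, D=2, E=1, F=3)

YES — reachable via ⟨T1, T3, T2⟩ (3 firings)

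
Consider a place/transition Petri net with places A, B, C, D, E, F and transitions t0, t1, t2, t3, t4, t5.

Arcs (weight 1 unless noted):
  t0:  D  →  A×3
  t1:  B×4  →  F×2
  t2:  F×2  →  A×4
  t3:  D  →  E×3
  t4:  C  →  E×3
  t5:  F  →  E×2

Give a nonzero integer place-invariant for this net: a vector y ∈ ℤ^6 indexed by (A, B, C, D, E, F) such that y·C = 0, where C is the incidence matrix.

y = (A:1, B:1, C:3, D:3, E:1, F:2)

Incidence matrix C (rows=places, cols=transitions):
       t0   t1   t2   t3   t4   t5
    A   3    0    4    0    0    0
    B   0   -4    0    0    0    0
    C   0    0    0    0   -1    0
    D  -1    0    0   -1    0    0
    E   0    0    0    3    3    2
    F   0    2   -2    0    0   -1

Candidate y = [1, 1, 3, 3, 1, 2]; check y·C column-wise:
  col t0: 1·3 + 1·0 + 3·0 + 3·-1 + 1·0 + 2·0 = 0
  col t1: 1·0 + 1·-4 + 3·0 + 3·0 + 1·0 + 2·2 = 0
  col t2: 1·4 + 1·0 + 3·0 + 3·0 + 1·0 + 2·-2 = 0
  col t3: 1·0 + 1·0 + 3·0 + 3·-1 + 1·3 + 2·0 = 0
  col t4: 1·0 + 1·0 + 3·-1 + 3·0 + 1·3 + 2·0 = 0
  col t5: 1·0 + 1·0 + 3·0 + 3·0 + 1·2 + 2·-1 = 0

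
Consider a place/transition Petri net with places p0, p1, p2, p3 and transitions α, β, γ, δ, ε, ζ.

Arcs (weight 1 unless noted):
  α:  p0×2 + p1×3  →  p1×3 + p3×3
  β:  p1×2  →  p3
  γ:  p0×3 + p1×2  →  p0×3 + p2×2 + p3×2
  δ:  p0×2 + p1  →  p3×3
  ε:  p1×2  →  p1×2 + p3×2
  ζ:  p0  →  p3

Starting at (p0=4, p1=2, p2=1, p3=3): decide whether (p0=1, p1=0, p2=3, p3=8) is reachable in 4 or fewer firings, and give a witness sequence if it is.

YES — reachable via ⟨γ, ζ, ζ, ζ⟩ (4 firings)

step 1: fire γ:  (p0=4, p1=2, p2=1, p3=3) → (p0=4, p1=0, p2=3, p3=5)
step 2: fire ζ:  (p0=4, p1=0, p2=3, p3=5) → (p0=3, p1=0, p2=3, p3=6)
step 3: fire ζ:  (p0=3, p1=0, p2=3, p3=6) → (p0=2, p1=0, p2=3, p3=7)
step 4: fire ζ:  (p0=2, p1=0, p2=3, p3=7) → (p0=1, p1=0, p2=3, p3=8)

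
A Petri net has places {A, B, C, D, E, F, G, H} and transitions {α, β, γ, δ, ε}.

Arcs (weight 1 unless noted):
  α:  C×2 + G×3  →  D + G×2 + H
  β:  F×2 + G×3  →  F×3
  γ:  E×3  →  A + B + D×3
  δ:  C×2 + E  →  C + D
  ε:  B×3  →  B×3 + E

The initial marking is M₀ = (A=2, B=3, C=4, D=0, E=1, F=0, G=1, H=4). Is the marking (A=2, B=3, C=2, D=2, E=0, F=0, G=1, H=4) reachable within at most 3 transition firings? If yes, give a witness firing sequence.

step 1: fire δ:  (A=2, B=3, C=4, D=0, E=1, F=0, G=1, H=4) → (A=2, B=3, C=3, D=1, E=0, F=0, G=1, H=4)
step 2: fire ε:  (A=2, B=3, C=3, D=1, E=0, F=0, G=1, H=4) → (A=2, B=3, C=3, D=1, E=1, F=0, G=1, H=4)
step 3: fire δ:  (A=2, B=3, C=3, D=1, E=1, F=0, G=1, H=4) → (A=2, B=3, C=2, D=2, E=0, F=0, G=1, H=4)

YES — reachable via ⟨δ, ε, δ⟩ (3 firings)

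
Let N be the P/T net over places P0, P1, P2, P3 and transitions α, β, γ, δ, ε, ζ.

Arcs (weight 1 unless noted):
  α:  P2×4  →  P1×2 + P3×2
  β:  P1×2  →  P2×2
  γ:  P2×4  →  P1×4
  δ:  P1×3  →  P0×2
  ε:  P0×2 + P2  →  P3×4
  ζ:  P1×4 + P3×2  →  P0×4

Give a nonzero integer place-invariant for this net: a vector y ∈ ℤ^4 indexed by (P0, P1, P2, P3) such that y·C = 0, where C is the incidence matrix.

Incidence matrix C (rows=places, cols=transitions):
        α    β    γ    δ    ε    ζ
   P0   0    0    0    2   -2    4
   P1   2   -2    4   -3    0   -4
   P2  -4    2   -4    0   -1    0
   P3   2    0    0    0    4   -2

Candidate y = [3, 2, 2, 2]; check y·C column-wise:
  col α: 3·0 + 2·2 + 2·-4 + 2·2 = 0
  col β: 3·0 + 2·-2 + 2·2 + 2·0 = 0
  col γ: 3·0 + 2·4 + 2·-4 + 2·0 = 0
  col δ: 3·2 + 2·-3 + 2·0 + 2·0 = 0
  col ε: 3·-2 + 2·0 + 2·-1 + 2·4 = 0
  col ζ: 3·4 + 2·-4 + 2·0 + 2·-2 = 0

y = (P0:3, P1:2, P2:2, P3:2)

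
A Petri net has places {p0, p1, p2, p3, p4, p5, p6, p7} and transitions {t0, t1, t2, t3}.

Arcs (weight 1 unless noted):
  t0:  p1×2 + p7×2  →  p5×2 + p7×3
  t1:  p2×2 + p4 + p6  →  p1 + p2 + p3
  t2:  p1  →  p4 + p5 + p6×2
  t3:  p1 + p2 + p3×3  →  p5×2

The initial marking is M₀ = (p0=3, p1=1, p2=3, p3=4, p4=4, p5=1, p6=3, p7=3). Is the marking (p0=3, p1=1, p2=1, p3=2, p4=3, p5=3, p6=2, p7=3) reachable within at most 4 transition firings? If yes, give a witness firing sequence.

YES — reachable via ⟨t1, t3⟩ (2 firings)

step 1: fire t1:  (p0=3, p1=1, p2=3, p3=4, p4=4, p5=1, p6=3, p7=3) → (p0=3, p1=2, p2=2, p3=5, p4=3, p5=1, p6=2, p7=3)
step 2: fire t3:  (p0=3, p1=2, p2=2, p3=5, p4=3, p5=1, p6=2, p7=3) → (p0=3, p1=1, p2=1, p3=2, p4=3, p5=3, p6=2, p7=3)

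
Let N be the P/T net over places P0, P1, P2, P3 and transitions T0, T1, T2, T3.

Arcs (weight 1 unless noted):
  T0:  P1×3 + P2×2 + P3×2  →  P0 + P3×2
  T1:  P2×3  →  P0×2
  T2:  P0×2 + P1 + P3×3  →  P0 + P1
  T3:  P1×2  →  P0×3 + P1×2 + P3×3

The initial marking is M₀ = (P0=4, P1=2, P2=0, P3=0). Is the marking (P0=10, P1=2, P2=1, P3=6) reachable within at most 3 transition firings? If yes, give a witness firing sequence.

depth 0: 1 marking
depth 1: 2 markings reached so far
depth 2: 4 markings reached so far
depth 3: 6 markings reached so far
target is not among the 6 markings reachable within 3 steps

NO — not reachable within 3 firings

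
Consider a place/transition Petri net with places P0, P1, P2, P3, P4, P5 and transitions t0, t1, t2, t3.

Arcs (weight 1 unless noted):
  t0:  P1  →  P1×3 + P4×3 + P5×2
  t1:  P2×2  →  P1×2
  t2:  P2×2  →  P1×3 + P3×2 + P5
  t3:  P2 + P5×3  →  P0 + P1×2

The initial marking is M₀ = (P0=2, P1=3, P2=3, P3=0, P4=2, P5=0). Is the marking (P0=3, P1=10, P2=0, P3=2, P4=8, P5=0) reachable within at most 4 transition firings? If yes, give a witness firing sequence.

depth 0: 1 marking
depth 1: 4 markings reached so far
depth 2: 7 markings reached so far
depth 3: 12 markings reached so far
depth 4: 18 markings reached so far
target is not among the 18 markings reachable within 4 steps

NO — not reachable within 4 firings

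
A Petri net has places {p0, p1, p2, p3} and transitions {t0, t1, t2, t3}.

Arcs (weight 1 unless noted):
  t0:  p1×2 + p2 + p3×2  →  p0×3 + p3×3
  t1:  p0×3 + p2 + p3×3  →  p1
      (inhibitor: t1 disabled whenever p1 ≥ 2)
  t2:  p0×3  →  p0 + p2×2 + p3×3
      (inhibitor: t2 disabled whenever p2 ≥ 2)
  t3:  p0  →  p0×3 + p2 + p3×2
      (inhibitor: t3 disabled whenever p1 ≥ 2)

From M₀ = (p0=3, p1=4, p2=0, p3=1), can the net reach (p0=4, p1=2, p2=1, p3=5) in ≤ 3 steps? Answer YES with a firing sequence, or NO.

step 1: fire t2:  (p0=3, p1=4, p2=0, p3=1) → (p0=1, p1=4, p2=2, p3=4)
step 2: fire t0:  (p0=1, p1=4, p2=2, p3=4) → (p0=4, p1=2, p2=1, p3=5)

YES — reachable via ⟨t2, t0⟩ (2 firings)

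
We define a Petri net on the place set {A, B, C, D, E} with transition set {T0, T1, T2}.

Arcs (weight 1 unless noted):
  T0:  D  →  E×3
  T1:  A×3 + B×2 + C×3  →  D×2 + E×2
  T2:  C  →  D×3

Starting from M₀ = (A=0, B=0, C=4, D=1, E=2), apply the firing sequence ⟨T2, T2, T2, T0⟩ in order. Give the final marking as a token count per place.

(A=0, B=0, C=1, D=9, E=5)

step 1: fire T2:  (A=0, B=0, C=4, D=1, E=2) → (A=0, B=0, C=3, D=4, E=2)
step 2: fire T2:  (A=0, B=0, C=3, D=4, E=2) → (A=0, B=0, C=2, D=7, E=2)
step 3: fire T2:  (A=0, B=0, C=2, D=7, E=2) → (A=0, B=0, C=1, D=10, E=2)
step 4: fire T0:  (A=0, B=0, C=1, D=10, E=2) → (A=0, B=0, C=1, D=9, E=5)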